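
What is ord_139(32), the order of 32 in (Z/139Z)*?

138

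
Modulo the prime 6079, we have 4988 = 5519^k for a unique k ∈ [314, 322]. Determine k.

318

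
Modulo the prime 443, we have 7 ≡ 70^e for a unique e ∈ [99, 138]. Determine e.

133

Compute 70^99 mod 443 = 402, then multiply by 70 repeatedly:
  70^99=402  70^100=231  70^101=222  70^102=35  70^103=235
  70^104=59  70^105=143  70^106=264  70^107=317  70^108=40
  70^109=142  70^110=194  70^111=290  70^112=365  70^113=299
  70^114=109  70^115=99  70^116=285  70^117=15  70^118=164
  70^119=405  70^120=441  70^121=303  70^122=389  70^123=207
  70^124=314  70^125=273  70^126=61  70^127=283  70^128=318
  70^129=110  70^130=169  70^131=312  70^132=133  70^133=7
Found 7 at exponent 133.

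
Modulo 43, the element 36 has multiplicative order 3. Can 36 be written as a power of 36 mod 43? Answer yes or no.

⟨36⟩ has order 3; its elements mod 43 are {1, 6, 36}.
36 is in this set.

yes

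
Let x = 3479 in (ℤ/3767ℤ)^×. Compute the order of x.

The order of 3479 must divide p − 1 = 3766 = 2 · 7 · 269.
Divisors: 1, 2, 7, 14, 269, 538, 1883, 3766.
Check each in increasing order: 3479^1 ≡ 3479;  3479^2 ≡ 70;  3479^7 ≡ 1808;  3479^14 ≡ 2875;  3479^269 ≡ 3766;  3479^538 ≡ 1.
Smallest exponent giving 1 is 538.

538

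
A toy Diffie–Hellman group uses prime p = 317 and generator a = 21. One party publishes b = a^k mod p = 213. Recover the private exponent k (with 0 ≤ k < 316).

Baby-step giant-step with m = ceil(sqrt(316)) = 18.
Baby table (21^j mod 317 for j=0..17):
  0:1  1:21  2:124  3:68  4:160  5:190  6:186  7:102
  8:240  9:285  10:279  11:153  12:43  13:269  14:260  15:71
  16:223  17:245
Giant step factor: 21^(-18) ≡ 152 (mod 317).
Scan 213·152^i mod 317 for i = 0, 1, …:
  i=0: 213   i=1: 42   i=2: 44   i=3: 31
  i=4: 274   i=5: 121   i=6: 6   i=7: 278
  i=8: 95   i=9: 175   i=10: 289   i=11: 182
  i=12: 85   i=13: 240
Match at i=13, j=8: k = 13·18 + 8 = 242.

242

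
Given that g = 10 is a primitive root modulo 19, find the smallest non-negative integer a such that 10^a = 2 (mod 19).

Successive powers of 10 modulo 19:
  10^0=1  10^1=10  10^2=5  10^3=12  10^4=6  10^5=3
  10^6=11  10^7=15  10^8=17  10^9=18  10^10=9  10^11=14
  10^12=7  10^13=13  10^14=16  10^15=8  10^16=4  10^17=2
So 10^17 ≡ 2 (mod 19), giving a = 17.

17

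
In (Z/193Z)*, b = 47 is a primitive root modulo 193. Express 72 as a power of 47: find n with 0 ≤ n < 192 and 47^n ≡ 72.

102

Baby-step giant-step with m = ceil(sqrt(192)) = 14.
Baby table (47^j mod 193 for j=0..13):
  0:1  1:47  2:86  3:182  4:62  5:19  6:121  7:90
  8:177  9:20  10:168  11:176  12:166  13:82
Giant step factor: 47^(-14) ≡ 32 (mod 193).
Scan 72·32^i mod 193 for i = 0, 1, …:
  i=0: 72   i=1: 181   i=2: 2   i=3: 64
  i=4: 118   i=5: 109   i=6: 14   i=7: 62
Match at i=7, j=4: n = 7·14 + 4 = 102.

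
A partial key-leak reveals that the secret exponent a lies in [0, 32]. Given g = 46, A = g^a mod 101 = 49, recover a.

14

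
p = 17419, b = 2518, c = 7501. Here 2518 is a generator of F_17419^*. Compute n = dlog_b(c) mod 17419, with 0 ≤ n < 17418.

4713

Baby-step giant-step with m = ceil(sqrt(17418)) = 132.
Baby table (2518^j mod 17419 for j=0..131):
  0:1  1:2518  2:17227  3:4276  4:2026  5:15120  6:11645  7:5933
  8:11211  9:10518  10:7444  11:1148  12:16529  13:6031  14:14109  15:9121
  16:8436  17:8087  18:255  19:15006  20:3297  21:10402  22:11479  23:6001
  24:8245  25:14881  26:2089  27:16983  28:16968  29:14036  30:16916  31:5033
  32:9481  33:9128  34:8643  35:6743  36:12768  37:11769  38:4623  39:4822
  40:753  41:14802  42:12195  43:14732  44:10125  45:10753  46:6928  47:8285
  48:11087  49:11828  50:13833  51:10913  52:9171  53:12403  54:15906  55:5027
  56:11792  57:10280  58:406  59:12006  60:9143  61:11575  62:3863  63:7232
  64:7321  65:4976  66:5307  67:2653  68:8777  69:13194  70:4459  71:9926
  72:14822  73:10298  74:10892  75:8550  76:16435  77:13205  78:14738  79:7814
  80:9601  81:15165  82:3022  83:14712  84:12022  85:14593  86:8503  87:2603
  88:4810  89:5375  90:17106  91:13140  92:7839  93:2875  94:10365  95:5408
  96:13105  97:6804  98:9595  99:57  100:4174  101:6475  102:17285  103:10968
  104:8309  105:1843  106:7220  107:11943  108:7280  109:6252  110:13179  111:1527
  112:12806  113:2939  114:14746  115:10539  116:8065  117:14535  118:1811  119:13739
  120:668  121:9800  122:11096  123:17071  124:12105  125:14559  126:9986  127:9131
  128:16197  129:6167  130:8177  131:428
Giant step factor: 2518^(-132) ≡ 6580 (mod 17419).
Scan 7501·6580^i mod 17419 for i = 0, 1, …:
  i=0: 7501   i=1: 8553   i=2: 15370   i=3: 17305
  i=4: 16316   i=5: 5983   i=6: 1200   i=7: 5193
  i=8: 11281   i=9: 6621     …   i=34: 11794
  i=35: 2875
Match at i=35, j=93: n = 35·132 + 93 = 4713.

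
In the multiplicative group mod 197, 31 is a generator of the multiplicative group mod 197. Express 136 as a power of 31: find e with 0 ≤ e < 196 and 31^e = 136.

22

Baby-step giant-step with m = ceil(sqrt(196)) = 14.
Baby table (31^j mod 197 for j=0..13):
  0:1  1:31  2:173  3:44  4:182  5:126  6:163  7:128
  8:28  9:80  10:116  11:50  12:171  13:179
Giant step factor: 31^(-14) ≡ 6 (mod 197).
Scan 136·6^i mod 197 for i = 0, 1, …:
  i=0: 136   i=1: 28
Match at i=1, j=8: e = 1·14 + 8 = 22.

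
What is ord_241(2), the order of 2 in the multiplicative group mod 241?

The order of 2 must divide p − 1 = 240 = 2^4 · 3 · 5.
Divisors: 1, 2, 3, 4, 5, 6, 8, 10, 12, 15, 16, 20, 24, 30, 40, 48, 60, 80, 120, 240.
Check each in increasing order: 2^1 ≡ 2;  2^2 ≡ 4;  2^3 ≡ 8;  2^4 ≡ 16;  2^5 ≡ 32;  2^6 ≡ 64;  2^8 ≡ 15;  2^10 ≡ 60;  2^12 ≡ 240;  2^15 ≡ 233;  2^16 ≡ 225;  2^20 ≡ 226;  2^24 ≡ 1.
Smallest exponent giving 1 is 24.

24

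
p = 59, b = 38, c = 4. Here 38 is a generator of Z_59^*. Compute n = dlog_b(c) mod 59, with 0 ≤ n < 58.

Successive powers of 38 modulo 59:
  38^0=1  38^1=38  38^2=28  38^3=2  38^4=17  38^5=56
  38^6=4
So 38^6 ≡ 4 (mod 59), giving n = 6.

6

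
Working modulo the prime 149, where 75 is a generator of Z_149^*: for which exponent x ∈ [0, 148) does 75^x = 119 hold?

30

Baby-step giant-step with m = ceil(sqrt(148)) = 13.
Baby table (75^j mod 149 for j=0..12):
  0:1  1:75  2:112  3:56  4:28  5:14  6:7  7:78
  8:39  9:94  10:47  11:98  12:49
Giant step factor: 75^(-13) ≡ 146 (mod 149).
Scan 119·146^i mod 149 for i = 0, 1, …:
  i=0: 119   i=1: 90   i=2: 28
Match at i=2, j=4: x = 2·13 + 4 = 30.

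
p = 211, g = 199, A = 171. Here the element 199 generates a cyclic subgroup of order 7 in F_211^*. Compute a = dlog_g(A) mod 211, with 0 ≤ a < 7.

Successive powers of 199 modulo 211:
  199^0=1  199^1=199  199^2=144  199^3=171
So 199^3 ≡ 171 (mod 211), giving a = 3.

3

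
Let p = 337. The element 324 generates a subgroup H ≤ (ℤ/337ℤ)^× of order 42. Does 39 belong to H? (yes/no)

no

39 ∈ ⟨324⟩ iff 39^42 ≡ 1 (mod 337), since |⟨324⟩| = 42.
39^42 mod 337 = 148.
Since 148 ≠ 1, 39 does not lie in the subgroup.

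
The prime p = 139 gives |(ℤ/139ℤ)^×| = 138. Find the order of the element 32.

138

The order of 32 must divide p − 1 = 138 = 2 · 3 · 23.
Divisors: 1, 2, 3, 6, 23, 46, 69, 138.
Check each in increasing order: 32^1 ≡ 32;  32^2 ≡ 51;  32^3 ≡ 103;  32^6 ≡ 45;  32^23 ≡ 43;  32^46 ≡ 42;  32^69 ≡ 138;  32^138 ≡ 1.
Smallest exponent giving 1 is 138.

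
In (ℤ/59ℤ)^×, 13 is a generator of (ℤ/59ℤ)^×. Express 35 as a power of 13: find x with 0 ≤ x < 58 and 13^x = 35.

Baby-step giant-step with m = ceil(sqrt(58)) = 8.
Baby table (13^j mod 59 for j=0..7):
  0:1  1:13  2:51  3:14  4:5  5:6  6:19  7:11
Giant step factor: 13^(-8) ≡ 26 (mod 59).
Scan 35·26^i mod 59 for i = 0, 1, …:
  i=0: 35   i=1: 25   i=2: 1
Match at i=2, j=0: x = 2·8 + 0 = 16.

16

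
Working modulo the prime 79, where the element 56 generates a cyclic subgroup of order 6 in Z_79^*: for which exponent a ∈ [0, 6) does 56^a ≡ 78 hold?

3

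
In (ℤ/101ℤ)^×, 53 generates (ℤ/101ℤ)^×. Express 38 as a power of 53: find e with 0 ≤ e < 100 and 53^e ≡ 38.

39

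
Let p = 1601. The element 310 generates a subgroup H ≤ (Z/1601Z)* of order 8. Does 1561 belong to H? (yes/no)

⟨310⟩ has order 8; its elements mod 1601 are {1, 40, 310, 408, 1193, 1291, 1561, 1600}.
1561 is in this set.

yes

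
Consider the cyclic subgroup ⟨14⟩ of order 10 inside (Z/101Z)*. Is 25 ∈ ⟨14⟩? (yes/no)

no

25 ∈ ⟨14⟩ iff 25^10 ≡ 1 (mod 101), since |⟨14⟩| = 10.
25^10 mod 101 = 84.
Since 84 ≠ 1, 25 does not lie in the subgroup.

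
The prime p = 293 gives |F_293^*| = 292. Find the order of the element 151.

292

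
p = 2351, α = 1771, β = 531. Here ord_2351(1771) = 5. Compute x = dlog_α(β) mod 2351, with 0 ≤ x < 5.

4

Successive powers of 1771 modulo 2351:
  1771^0=1  1771^1=1771  1771^2=207  1771^3=2192  1771^4=531
So 1771^4 ≡ 531 (mod 2351), giving x = 4.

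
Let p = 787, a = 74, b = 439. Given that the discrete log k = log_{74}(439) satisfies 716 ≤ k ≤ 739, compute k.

728

Compute 74^716 mod 787 = 197, then multiply by 74 repeatedly:
  74^716=197  74^717=412  74^718=582  74^719=570  74^720=469
  74^721=78  74^722=263  74^723=574  74^724=765  74^725=733
  74^726=726  74^727=208  74^728=439
Found 439 at exponent 728.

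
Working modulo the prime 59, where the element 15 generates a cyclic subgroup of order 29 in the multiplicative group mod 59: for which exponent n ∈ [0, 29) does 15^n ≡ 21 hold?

24

Successive powers of 15 modulo 59:
  15^0=1  15^1=15  15^2=48  15^3=12  15^4=3  15^5=45
  15^6=26  15^7=36  15^8=9  15^9=17  15^10=19  15^11=49
  15^12=27  15^13=51  15^14=57  15^15=29  15^16=22  15^17=35
  15^18=53  15^19=28  15^20=7  15^21=46  15^22=41  15^23=25
  15^24=21
So 15^24 ≡ 21 (mod 59), giving n = 24.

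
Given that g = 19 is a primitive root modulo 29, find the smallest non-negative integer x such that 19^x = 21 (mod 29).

5

Successive powers of 19 modulo 29:
  19^0=1  19^1=19  19^2=13  19^3=15  19^4=24  19^5=21
So 19^5 ≡ 21 (mod 29), giving x = 5.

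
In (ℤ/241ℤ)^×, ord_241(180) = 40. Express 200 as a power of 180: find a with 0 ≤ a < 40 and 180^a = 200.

23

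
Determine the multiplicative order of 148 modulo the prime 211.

7

The order of 148 must divide p − 1 = 210 = 2 · 3 · 5 · 7.
Divisors: 1, 2, 3, 5, 6, 7, 10, 14, 15, 21, 30, 35, 42, 70, 105, 210.
Check each in increasing order: 148^1 ≡ 148;  148^2 ≡ 171;  148^3 ≡ 199;  148^5 ≡ 58;  148^6 ≡ 144;  148^7 ≡ 1.
Smallest exponent giving 1 is 7.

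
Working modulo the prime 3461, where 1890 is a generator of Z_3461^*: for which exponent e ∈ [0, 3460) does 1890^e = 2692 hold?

2442

Baby-step giant-step with m = ceil(sqrt(3460)) = 59.
Baby table (1890^j mod 3461 for j=0..58):
  0:1  1:1890  2:348  3:130  4:3430  5:247  6:3056  7:2892
  8:961  9:2726  10:2172  11:334  12:1358  13:2019  14:1888  15:29
  16:2895  17:3170  18:309  19:2562  20:241  21:2099  22:804  23:181
  24:2912  25:690  26:2764  27:1311  28:3175  29:2837  30:841  31:891
  32:1944  33:2039  34:1617  35:67  36:2034  37:2550  38:1788  39:1384
  40:2705  41:553  42:3409  43:2089  44:2670  45:162  46:1612  47:1000
  48:294  49:1900  50:1943  51:149  52:1269  53:3398  54:2065  55:2303
  56:2193  57:1953  58:1744
Giant step factor: 1890^(-59) ≡ 438 (mod 3461).
Scan 2692·438^i mod 3461 for i = 0, 1, …:
  i=0: 2692   i=1: 2356   i=2: 550   i=3: 2091
  i=4: 2154   i=5: 2060   i=6: 2420   i=7: 894
  i=8: 479   i=9: 2142     …   i=40: 1241
  i=41: 181
Match at i=41, j=23: e = 41·59 + 23 = 2442.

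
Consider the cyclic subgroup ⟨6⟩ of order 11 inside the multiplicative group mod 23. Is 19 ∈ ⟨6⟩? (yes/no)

no

⟨6⟩ has order 11; its elements mod 23 are {1, 2, 3, 4, 6, 8, 9, 12, 13, 16, 18}.
19 is not in this set.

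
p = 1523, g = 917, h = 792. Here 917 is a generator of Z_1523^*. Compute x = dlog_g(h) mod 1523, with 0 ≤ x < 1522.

Baby-step giant-step with m = ceil(sqrt(1522)) = 40.
Baby table (917^j mod 1523 for j=0..39):
  0:1  1:917  2:193  3:313  4:697  5:1012  6:497  7:372
  8:1495  9:215  10:688  11:374  12:283  13:601  14:1314  15:245
  16:784  17:72  18:535  19:189  20:1214  21:1448  22:1283  23:755
  24:893  25:1030  26:250  27:800  28:1037  29:577  30:628  31:182
  32:887  33:97  34:615  35:445  36:1424  37:597  38:692  39:996
Giant step factor: 917^(-40) ≡ 192 (mod 1523).
Scan 792·192^i mod 1523 for i = 0, 1, …:
  i=0: 792   i=1: 1287   i=2: 378   i=3: 995
  i=4: 665   i=5: 1271   i=6: 352   i=7: 572
  i=8: 168   i=9: 273     …   i=30: 663
  i=31: 887
Match at i=31, j=32: x = 31·40 + 32 = 1272.

1272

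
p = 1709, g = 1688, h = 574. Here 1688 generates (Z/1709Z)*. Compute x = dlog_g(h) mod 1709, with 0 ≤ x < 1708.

Baby-step giant-step with m = ceil(sqrt(1708)) = 42.
Baby table (1688^j mod 1709 for j=0..41):
  0:1  1:1688  2:441  3:993  4:1364  5:409  6:1665  7:924
  8:1104  9:742  10:1508  11:803  12:227  13:360  14:985  15:1532
  16:299  17:557  18:266  19:1250  20:1094  21:952  22:516  23:1127
  24:259  25:1397  26:1425  27:837  28:1222  29:1682  30:567  31:56
  32:533  33:770  34:920  35:1188  36:687  37:954  38:474  39:300
  40:536  41:707
Giant step factor: 1688^(-42) ≡ 1693 (mod 1709).
Scan 574·1693^i mod 1709 for i = 0, 1, …:
  i=0: 574   i=1: 1070   i=2: 1679   i=3: 480
  i=4: 865   i=5: 1541   i=6: 979   i=7: 1426
  i=8: 1110   i=9: 1039     …   i=18: 395
  i=19: 516
Match at i=19, j=22: x = 19·42 + 22 = 820.

820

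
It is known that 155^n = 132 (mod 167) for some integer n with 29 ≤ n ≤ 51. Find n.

Compute 155^29 mod 167 = 106, then multiply by 155 repeatedly:
  155^29=106  155^30=64  155^31=67  155^32=31  155^33=129
  155^34=122  155^35=39  155^36=33  155^37=105  155^38=76
  155^39=90  155^40=89  155^41=101  155^42=124  155^43=15
  155^44=154  155^45=156  155^46=132
Found 132 at exponent 46.

46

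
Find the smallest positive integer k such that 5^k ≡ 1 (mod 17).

The order of 5 must divide p − 1 = 16 = 2^4.
Divisors: 1, 2, 4, 8, 16.
Check each in increasing order: 5^1 ≡ 5;  5^2 ≡ 8;  5^4 ≡ 13;  5^8 ≡ 16;  5^16 ≡ 1.
Smallest exponent giving 1 is 16.

16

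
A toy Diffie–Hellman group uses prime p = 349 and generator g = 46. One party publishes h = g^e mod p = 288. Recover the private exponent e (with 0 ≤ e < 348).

Successive powers of 46 modulo 349:
  46^0=1  46^1=46  46^2=22  46^3=314  46^4=135  46^5=277
  46^6=178  46^7=161  46^8=77  46^9=52  46^10=298  46^11=97
  46^12=274  46^13=40  46^14=95  46^15=182  46^16=345  46^17=165
  46^18=261  46^19=140  46^20=158  46^21=288
So 46^21 ≡ 288 (mod 349), giving e = 21.

21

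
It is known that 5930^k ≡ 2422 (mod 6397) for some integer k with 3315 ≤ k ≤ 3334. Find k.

Compute 5930^3315 mod 6397 = 998, then multiply by 5930 repeatedly:
  5930^3315=998  5930^3316=915  5930^3317=1294  5930^3318=3417  5930^3319=3511
  5930^3320=4392  5930^3321=2373  5930^3322=4887  5930^3323=1500  5930^3324=3170
  5930^3325=3714  5930^3326=5546  5930^3327=803  5930^3328=2422
Found 2422 at exponent 3328.

3328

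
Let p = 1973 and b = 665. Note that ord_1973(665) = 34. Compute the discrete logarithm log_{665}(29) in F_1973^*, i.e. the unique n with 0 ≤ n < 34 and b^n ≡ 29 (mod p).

3

Successive powers of 665 modulo 1973:
  665^0=1  665^1=665  665^2=273  665^3=29
So 665^3 ≡ 29 (mod 1973), giving n = 3.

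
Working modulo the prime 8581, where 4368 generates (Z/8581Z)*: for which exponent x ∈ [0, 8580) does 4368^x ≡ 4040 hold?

Baby-step giant-step with m = ceil(sqrt(8580)) = 93.
Baby table (4368^j mod 8581 for j=0..92):
  0:1  1:4368  2:3861  3:3183  4:2124  5:1571  6:5909  7:7445
  8:6351  9:7376  10:5294  11:6978  12:192  13:6299  14:3346  15:1885
  16:4501  17:1297  18:1836  19:4994  20:890  21:327  22:3890  23:1140
  24:2540  25:8068  26:7438  27:1518  28:6092  29:175  30:691  31:6357
  32:7841  33:2717  34:333  35:4355  36:7144  37:4476  38:3650  39:8283
  40:2648  41:7857  42:3957  43:2042  44:3797  45:6804  46:3869  47:3803
  48:7269  49:1292  50:5739  51:2851  52:2137  53:6869  54:4616  55:5919
  56:8220  57:2056  58:4882  59:791  60:5526  61:7796  62:3520  63:6789
  64:6997  65:5955  66:2429  67:3756  68:7917  69:26  70:2015  71:5995
  72:5529  73:3738  74:6522  75:7757  76:4788  77:2087  78:2994  79:348
  80:1227  81:4992  82:735  83:1186  84:6105  85:5473  86:7979  87:4831
  88:1129  89:5978  90:8502  91:6749  92:3897
Giant step factor: 4368^(-93) ≡ 3412 (mod 8581).
Scan 4040·3412^i mod 8581 for i = 0, 1, …:
  i=0: 4040   i=1: 3394   i=2: 4559   i=3: 6536
  i=4: 7394   i=5: 188   i=6: 6462   i=7: 3755
  i=8: 627   i=9: 2655     …   i=43: 7893
  i=44: 3738
Match at i=44, j=73: x = 44·93 + 73 = 4165.

4165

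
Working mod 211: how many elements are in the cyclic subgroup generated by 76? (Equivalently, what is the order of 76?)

35

The order of 76 must divide p − 1 = 210 = 2 · 3 · 5 · 7.
Divisors: 1, 2, 3, 5, 6, 7, 10, 14, 15, 21, 30, 35, 42, 70, 105, 210.
Check each in increasing order: 76^1 ≡ 76;  76^2 ≡ 79;  76^3 ≡ 96;  76^5 ≡ 199;  76^6 ≡ 143;  76^7 ≡ 107;  76^10 ≡ 144;  76^14 ≡ 55;  76^15 ≡ 171;  76^21 ≡ 188;  76^30 ≡ 123;  76^35 ≡ 1.
Smallest exponent giving 1 is 35.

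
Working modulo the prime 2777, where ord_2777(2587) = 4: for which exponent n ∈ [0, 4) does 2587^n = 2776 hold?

2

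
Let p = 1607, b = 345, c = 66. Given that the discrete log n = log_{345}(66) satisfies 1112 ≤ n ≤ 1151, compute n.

1127

Compute 345^1112 mod 1607 = 1051, then multiply by 345 repeatedly:
  345^1112=1051  345^1113=1020  345^1114=1574  345^1115=1471  345^1116=1290
  345^1117=1518  345^1118=1435  345^1119=119  345^1120=880  345^1121=1484
  345^1122=954  345^1123=1302  345^1124=837  345^1125=1112  345^1126=1174
  345^1127=66
Found 66 at exponent 1127.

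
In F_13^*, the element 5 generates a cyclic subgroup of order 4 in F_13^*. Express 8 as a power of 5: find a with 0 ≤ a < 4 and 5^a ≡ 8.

Successive powers of 5 modulo 13:
  5^0=1  5^1=5  5^2=12  5^3=8
So 5^3 ≡ 8 (mod 13), giving a = 3.

3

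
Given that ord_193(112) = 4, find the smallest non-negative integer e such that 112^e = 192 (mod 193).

2

Successive powers of 112 modulo 193:
  112^0=1  112^1=112  112^2=192
So 112^2 ≡ 192 (mod 193), giving e = 2.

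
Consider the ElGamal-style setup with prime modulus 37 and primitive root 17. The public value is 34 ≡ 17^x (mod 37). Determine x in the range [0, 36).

Successive powers of 17 modulo 37:
  17^0=1  17^1=17  17^2=30  17^3=29  17^4=12  17^5=19
  17^6=27  17^7=15  17^8=33  17^9=6  17^10=28  17^11=32
  17^12=26  17^13=35  17^14=3  17^15=14  17^16=16  17^17=13
  17^18=36  17^19=20  17^20=7  17^21=8  17^22=25  17^23=18
  17^24=10  17^25=22  17^26=4  17^27=31  17^28=9  17^29=5
  17^30=11  17^31=2  17^32=34
So 17^32 ≡ 34 (mod 37), giving x = 32.

32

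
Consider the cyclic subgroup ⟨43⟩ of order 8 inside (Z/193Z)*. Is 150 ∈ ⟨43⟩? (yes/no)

yes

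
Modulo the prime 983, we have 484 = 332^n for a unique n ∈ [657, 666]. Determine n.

666

Compute 332^657 mod 983 = 705, then multiply by 332 repeatedly:
  332^657=705  332^658=106  332^659=787  332^660=789  332^661=470
  332^662=726  332^663=197  332^664=526  332^665=641  332^666=484
Found 484 at exponent 666.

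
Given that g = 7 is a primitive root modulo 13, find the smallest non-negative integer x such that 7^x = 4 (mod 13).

10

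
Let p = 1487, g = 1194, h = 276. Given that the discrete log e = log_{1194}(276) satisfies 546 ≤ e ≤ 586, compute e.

568

Compute 1194^546 mod 1487 = 279, then multiply by 1194 repeatedly:
  1194^546=279  1194^547=38  1194^548=762  1194^549=1271  1194^550=834
  1194^551=993  1194^552=503  1194^553=1321  1194^554=1054  1194^555=474
  1194^556=896  1194^557=671  1194^558=1168  1194^559=1273  1194^560=248
  1194^561=199  1194^562=1173  1194^563=1295  1194^564=1237  1194^565=387
  1194^566=1108  1194^567=1009  1194^568=276
Found 276 at exponent 568.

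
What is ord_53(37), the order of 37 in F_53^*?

26

The order of 37 must divide p − 1 = 52 = 2^2 · 13.
Divisors: 1, 2, 4, 13, 26, 52.
Check each in increasing order: 37^1 ≡ 37;  37^2 ≡ 44;  37^4 ≡ 28;  37^13 ≡ 52;  37^26 ≡ 1.
Smallest exponent giving 1 is 26.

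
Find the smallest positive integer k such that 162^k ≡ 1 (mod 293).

292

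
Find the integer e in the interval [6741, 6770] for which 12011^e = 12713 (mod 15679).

Compute 12011^6741 mod 15679 = 11596, then multiply by 12011 repeatedly:
  12011^6741=11596  12011^6742=2999  12011^6743=6326  12011^6744=1152  12011^6745=7794
  12011^6746=10104  12011^6747=3684  12011^6748=2386  12011^6749=12713
Found 12713 at exponent 6749.

6749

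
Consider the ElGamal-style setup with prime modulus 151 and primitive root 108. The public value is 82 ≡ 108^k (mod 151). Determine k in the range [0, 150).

137

Baby-step giant-step with m = ceil(sqrt(150)) = 13.
Baby table (108^j mod 151 for j=0..12):
  0:1  1:108  2:37  3:70  4:10  5:23  6:68  7:96
  8:100  9:79  10:76  11:54  12:94
Giant step factor: 108^(-13) ≡ 82 (mod 151).
Scan 82·82^i mod 151 for i = 0, 1, …:
  i=0: 82   i=1: 80   i=2: 67   i=3: 58
  i=4: 75   i=5: 110   i=6: 111   i=7: 42
  i=8: 122   i=9: 38   i=10: 96
Match at i=10, j=7: k = 10·13 + 7 = 137.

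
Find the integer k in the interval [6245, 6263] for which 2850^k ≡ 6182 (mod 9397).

6257

Compute 2850^6245 mod 9397 = 6294, then multiply by 2850 repeatedly:
  2850^6245=6294  2850^6246=8424  2850^6247=8462  2850^6248=3998  2850^6249=5136
  2850^6250=6471  2850^6251=5436  2850^6252=6344  2850^6253=572  2850^6254=4519
  2850^6255=5260  2850^6256=2785  2850^6257=6182
Found 6182 at exponent 6257.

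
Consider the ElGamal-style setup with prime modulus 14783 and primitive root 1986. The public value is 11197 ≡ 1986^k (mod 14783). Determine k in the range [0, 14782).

Baby-step giant-step with m = ceil(sqrt(14782)) = 122.
Baby table (1986^j mod 14783 for j=0..121):
  0:1  1:1986  2:11918  3:1565  4:3660  5:10307  6:10030  7:6879
  8:2202  9:12187  10:3611  11:1691  12:2585  13:4109  14:258  15:9766
  16:14763  17:4629  18:12951  19:13049  20:715  21:822  22:6362  23:10250
  24:309  25:7571  26:1695  27:10529  28:7432  29:6518  30:9623  31:11642
  32:400  33:10901  34:7074  35:5114  36:483  37:13126  38:5807  39:1962
  40:8603  41:11193  42:10449  43:11165  44:13973  45:2687  46:14502  47:3688
  48:6783  49:3725  50:6350  51:1201  52:5123  53:3574  54:2124  55:5109
  56:5336  57:12668  58:12765  59:13228  60:1417  61:5392  62:5620  63:155
  64:12170  65:14198  66:6047  67:5546  68:1021  69:2435  70:1869  71:1301
  72:11544  73:12734  74:10794  75:1534  76:1226  77:10424  78:5864  79:11683
  80:7911  81:11700  82:12107  83:7344  84:9146  85:10432  86:6969  87:3546
  88:5648  89:11414  90:5865  91:13669  92:5046  93:13265  94:984  95:2868
  96:4393  97:2528  98:9171  99:950  100:9259  101:13105  102:8450  103:2995
  104:5304  105:8248  106:964  107:7497  108:2561  109:794  110:9886  111:1772
  112:838  113:8572  114:8759  115:10566  116:6999  117:3994  118:8396  119:14015
  120:12184  121:12436
Giant step factor: 1986^(-122) ≡ 5618 (mod 14783).
Scan 11197·5618^i mod 14783 for i = 0, 1, …:
  i=0: 11197   i=1: 3081   i=2: 12948   i=3: 9504
  i=4: 12059   i=5: 11756   i=6: 9547   i=7: 2322
  i=8: 6390   i=9: 5896     …   i=54: 7912
  i=55: 11918
Match at i=55, j=2: k = 55·122 + 2 = 6712.

6712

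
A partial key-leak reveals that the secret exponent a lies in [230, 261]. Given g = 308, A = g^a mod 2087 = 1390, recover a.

Compute 308^230 mod 2087 = 1764, then multiply by 308 repeatedly:
  308^230=1764  308^231=692  308^232=262  308^233=1390
Found 1390 at exponent 233.

233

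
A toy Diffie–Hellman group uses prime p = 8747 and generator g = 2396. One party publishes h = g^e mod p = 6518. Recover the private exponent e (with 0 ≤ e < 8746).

3325

Baby-step giant-step with m = ceil(sqrt(8746)) = 94.
Baby table (2396^j mod 8747 for j=0..93):
  0:1  1:2396  2:2784  3:5250  4:814  5:8510  6:703  7:4964
  8:6571  9:8263  10:3687  11:8329  12:4377  13:8386  14:997  15:881
  16:2849  17:3544  18:6834  19:8627  20:1131  21:7053  22:8531  23:7284
  24:2199  25:3110  26:7863  27:7457  28:5598  29:3657  30:6425  31:8327
  32:8332  33:2818  34:7991  35:8000  36:3323  37:2138  38:5653  39:4232
  40:2099  41:8426  42:620  43:7277  44:2921  45:1116  46:6101  47:1759
  48:7257  49:7483  50:6665  51:6065  52:2973  53:3250  54:2170  55:3602
  56:5850  57:3906  58:8233  59:1783  60:3532  61:4323  62:1460  63:8107
  64:6032  65:2628  66:7595  67:3860  68:2981  69:4924  70:6948  71:1867
  72:3615  73:2010  74:5110  75:6507  76:3618  77:451  78:4715  79:4763
  80:6060  81:8487  82:6824  83:2161  84:8279  85:7035  86:391  87:907
  88:3916  89:5952  90:3382  91:3550  92:3716  93:7837
Giant step factor: 2396^(-94) ≡ 2145 (mod 8747).
Scan 6518·2145^i mod 8747 for i = 0, 1, …:
  i=0: 6518   i=1: 3404   i=2: 6582   i=3: 732
  i=4: 4427   i=5: 5420   i=6: 1137   i=7: 7199
  i=8: 3400   i=9: 6749     …   i=34: 2532
  i=35: 8000
Match at i=35, j=35: e = 35·94 + 35 = 3325.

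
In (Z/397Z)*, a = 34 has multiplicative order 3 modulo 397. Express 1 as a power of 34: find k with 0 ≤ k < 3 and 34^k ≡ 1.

0

Successive powers of 34 modulo 397:
  34^0=1
So 34^0 ≡ 1 (mod 397), giving k = 0.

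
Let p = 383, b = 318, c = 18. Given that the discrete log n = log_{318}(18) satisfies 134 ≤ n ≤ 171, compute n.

158

Compute 318^134 mod 383 = 113, then multiply by 318 repeatedly:
  318^134=113  318^135=315  318^136=207  318^137=333  318^138=186
  318^139=166  318^140=317  318^141=77  318^142=357  318^143=158
  318^144=71  318^145=364  318^146=86  318^147=155  318^148=266
  318^149=328  318^150=128  318^151=106  318^152=4  318^153=123
  318^154=48  318^155=327  318^156=193  318^157=94  318^158=18
Found 18 at exponent 158.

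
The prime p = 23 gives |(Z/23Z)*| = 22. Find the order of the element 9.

The order of 9 must divide p − 1 = 22 = 2 · 11.
Divisors: 1, 2, 11, 22.
Check each in increasing order: 9^1 ≡ 9;  9^2 ≡ 12;  9^11 ≡ 1.
Smallest exponent giving 1 is 11.

11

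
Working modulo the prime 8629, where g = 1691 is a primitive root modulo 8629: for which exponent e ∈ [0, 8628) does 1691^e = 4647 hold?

3655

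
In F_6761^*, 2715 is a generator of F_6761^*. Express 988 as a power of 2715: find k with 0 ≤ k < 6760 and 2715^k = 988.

3246

Baby-step giant-step with m = ceil(sqrt(6760)) = 83.
Baby table (2715^j mod 6761 for j=0..82):
  0:1  1:2715  2:1735  3:4869  4:1580  5:3226  6:3095  7:5763
  8:1591  9:6047  10:1897  11:5234  12:5449  13:967  14:2137  15:1017
  16:2667  17:6635  18:2721  19:4503  20:1757  21:3750  22:5945  23:2168
  24:4050  25:2364  26:2071  27:4374  28:3094  29:3048  30:6617  31:1178
  32:317  33:2008  34:2354  35:1965  36:546  37:1731  38:770  39:1401
  40:4033  41:3536  42:6381  43:2733  44:3278  45:2294  46:1329  47:4622
  48:314  49:624  50:3910  51:880  52:2567  53:5575  54:5007  55:4395
  56:6021  57:5678  58:690  59:553  60:453  61:6154  62:1679  63:1571
  64:5835  65:1002  66:2508  67:893  68:4057  69:1086  70:694  71:4652
  72:632  73:5347  74:1238  75:953  76:4693  77:3771  78:2111  79:4798
  80:4884  81:1739  82:2207
Giant step factor: 2715^(-83) ≡ 2729 (mod 6761).
Scan 988·2729^i mod 6761 for i = 0, 1, …:
  i=0: 988   i=1: 5374   i=2: 1037   i=3: 3875
  i=4: 671   i=5: 5689   i=6: 2025   i=7: 2488
  i=8: 1708   i=9: 2803     …   i=38: 1620
  i=39: 6047
Match at i=39, j=9: k = 39·83 + 9 = 3246.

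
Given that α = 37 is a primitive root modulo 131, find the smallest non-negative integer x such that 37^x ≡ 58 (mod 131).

52

Baby-step giant-step with m = ceil(sqrt(130)) = 12.
Baby table (37^j mod 131 for j=0..11):
  0:1  1:37  2:59  3:87  4:75  5:24  6:102  7:106
  8:123  9:97  10:52  11:90
Giant step factor: 37^(-12) ≡ 81 (mod 131).
Scan 58·81^i mod 131 for i = 0, 1, …:
  i=0: 58   i=1: 113   i=2: 114   i=3: 64
  i=4: 75
Match at i=4, j=4: x = 4·12 + 4 = 52.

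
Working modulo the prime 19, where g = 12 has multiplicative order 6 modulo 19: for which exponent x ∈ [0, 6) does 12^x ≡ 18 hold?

Successive powers of 12 modulo 19:
  12^0=1  12^1=12  12^2=11  12^3=18
So 12^3 ≡ 18 (mod 19), giving x = 3.

3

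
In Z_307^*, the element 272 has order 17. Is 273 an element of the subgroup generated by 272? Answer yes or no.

yes

⟨272⟩ has order 17; its elements mod 307 are {1, 9, 24, 64, 81, 102, 105, 114, 115, 216, 235, 269, 272, 273, 280, 299, 304}.
273 is in this set.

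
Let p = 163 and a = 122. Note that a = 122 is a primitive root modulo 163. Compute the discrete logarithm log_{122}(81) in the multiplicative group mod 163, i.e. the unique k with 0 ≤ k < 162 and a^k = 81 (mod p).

122

Baby-step giant-step with m = ceil(sqrt(162)) = 13.
Baby table (122^j mod 163 for j=0..12):
  0:1  1:122  2:51  3:28  4:156  5:124  6:132  7:130
  8:49  9:110  10:54  11:68  12:146
Giant step factor: 122^(-13) ≡ 29 (mod 163).
Scan 81·29^i mod 163 for i = 0, 1, …:
  i=0: 81   i=1: 67   i=2: 150   i=3: 112
  i=4: 151   i=5: 141   i=6: 14   i=7: 80
  i=8: 38   i=9: 124
Match at i=9, j=5: k = 9·13 + 5 = 122.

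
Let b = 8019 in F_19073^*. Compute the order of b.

19072

The order of 8019 must divide p − 1 = 19072 = 2^7 · 149.
Divisors: 1, 2, 4, 8, 16, 32, 64, 128, 149, 298, 596, 1192, 2384, 4768, 9536, 19072.
Check each in increasing order: 8019^1 ≡ 8019;  8019^2 ≡ 9278;  8019^4 ≡ 4835;  8019^8 ≡ 12800;  8019^16 ≡ 2930;  8019^32 ≡ 2050;  8019^64 ≡ 6440;  8019^128 ≡ 8898;  8019^149 ≡ 14806;  8019^298 ≡ 11647;  8019^596 ≡ 5433;  8019^1192 ≡ 11558;  8019^2384 ≡ 72;  8019^4768 ≡ 5184;  8019^9536 ≡ 19072;  8019^19072 ≡ 1.
Smallest exponent giving 1 is 19072.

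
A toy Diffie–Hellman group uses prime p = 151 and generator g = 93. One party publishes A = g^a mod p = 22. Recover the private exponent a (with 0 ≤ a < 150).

146

Baby-step giant-step with m = ceil(sqrt(150)) = 13.
Baby table (93^j mod 151 for j=0..12):
  0:1  1:93  2:42  3:131  4:103  5:66  6:98  7:54
  8:39  9:3  10:128  11:126  12:91
Giant step factor: 93^(-13) ≡ 108 (mod 151).
Scan 22·108^i mod 151 for i = 0, 1, …:
  i=0: 22   i=1: 111   i=2: 59   i=3: 30
  i=4: 69   i=5: 53   i=6: 137   i=7: 149
  i=8: 86   i=9: 77   i=10: 11   i=11: 131
Match at i=11, j=3: a = 11·13 + 3 = 146.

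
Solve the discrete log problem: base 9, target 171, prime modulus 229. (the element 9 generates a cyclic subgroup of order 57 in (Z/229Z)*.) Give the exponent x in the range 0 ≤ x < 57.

Baby-step giant-step with m = ceil(sqrt(57)) = 8.
Baby table (9^j mod 229 for j=0..7):
  0:1  1:9  2:81  3:42  4:149  5:196  6:161  7:75
Giant step factor: 9^(-8) ≡ 19 (mod 229).
Scan 171·19^i mod 229 for i = 0, 1, …:
  i=0: 171   i=1: 43   i=2: 130   i=3: 180
  i=4: 214   i=5: 173   i=6: 81
Match at i=6, j=2: x = 6·8 + 2 = 50.

50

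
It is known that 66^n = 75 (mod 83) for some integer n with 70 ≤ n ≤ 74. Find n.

74

Compute 66^70 mod 83 = 61, then multiply by 66 repeatedly:
  66^70=61  66^71=42  66^72=33  66^73=20  66^74=75
Found 75 at exponent 74.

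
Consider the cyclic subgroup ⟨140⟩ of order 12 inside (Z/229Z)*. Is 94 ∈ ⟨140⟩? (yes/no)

94 ∈ ⟨140⟩ iff 94^12 ≡ 1 (mod 229), since |⟨140⟩| = 12.
94^12 mod 229 = 1.
Since 1 = 1, 94 lies in the subgroup.

yes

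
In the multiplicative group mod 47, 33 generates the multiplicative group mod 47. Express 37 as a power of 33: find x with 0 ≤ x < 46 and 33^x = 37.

Successive powers of 33 modulo 47:
  33^0=1  33^1=33  33^2=8  33^3=29  33^4=17  33^5=44
  33^6=42  33^7=23  33^8=7  33^9=43  33^10=9  33^11=15
  33^12=25  33^13=26  33^14=12  33^15=20  33^16=2  33^17=19
  33^18=16  33^19=11  33^20=34  33^21=41  33^22=37
So 33^22 ≡ 37 (mod 47), giving x = 22.

22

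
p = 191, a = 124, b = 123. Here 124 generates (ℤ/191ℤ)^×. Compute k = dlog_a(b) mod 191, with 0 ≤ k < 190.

Baby-step giant-step with m = ceil(sqrt(190)) = 14.
Baby table (124^j mod 191 for j=0..13):
  0:1  1:124  2:96  3:62  4:48  5:31  6:24  7:111
  8:12  9:151  10:6  11:171  12:3  13:181
Giant step factor: 124^(-14) ≡ 128 (mod 191).
Scan 123·128^i mod 191 for i = 0, 1, …:
  i=0: 123   i=1: 82   i=2: 182   i=3: 185
  i=4: 187   i=5: 61   i=6: 168   i=7: 112
  i=8: 11   i=9: 71   i=10: 111
Match at i=10, j=7: k = 10·14 + 7 = 147.

147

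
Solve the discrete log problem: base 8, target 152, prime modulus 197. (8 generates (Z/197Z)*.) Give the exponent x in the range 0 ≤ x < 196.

183

Baby-step giant-step with m = ceil(sqrt(196)) = 14.
Baby table (8^j mod 197 for j=0..13):
  0:1  1:8  2:64  3:118  4:156  5:66  6:134  7:87
  8:105  9:52  10:22  11:176  12:29  13:35
Giant step factor: 8^(-14) ≡ 19 (mod 197).
Scan 152·19^i mod 197 for i = 0, 1, …:
  i=0: 152   i=1: 130   i=2: 106   i=3: 44
  i=4: 48   i=5: 124   i=6: 189   i=7: 45
  i=8: 67   i=9: 91   i=10: 153   i=11: 149
  i=12: 73   i=13: 8
Match at i=13, j=1: x = 13·14 + 1 = 183.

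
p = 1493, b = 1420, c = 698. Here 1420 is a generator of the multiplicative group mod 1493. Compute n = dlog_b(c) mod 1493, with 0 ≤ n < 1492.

Baby-step giant-step with m = ceil(sqrt(1492)) = 39.
Baby table (1420^j mod 1493 for j=0..38):
  0:1  1:1420  2:850  3:656  4:1381  5:711  6:352  7:1178
  8:600  9:990  10:887  11:941  12:1478  13:1095  14:687  15:611
  16:187  17:1279  18:692  19:246  20:1451  21:80  22:132  23:815
  24:225  25:1491  26:146  27:1286  28:181  29:224  30:71  31:789
  32:630  33:293  34:1006  35:1212  36:1104  37:30  38:796
Giant step factor: 1420^(-39) ≡ 1355 (mod 1493).
Scan 698·1355^i mod 1493 for i = 0, 1, …:
  i=0: 698   i=1: 721   i=2: 533   i=3: 1096
  i=4: 1038   i=5: 84   i=6: 352
Match at i=6, j=6: n = 6·39 + 6 = 240.

240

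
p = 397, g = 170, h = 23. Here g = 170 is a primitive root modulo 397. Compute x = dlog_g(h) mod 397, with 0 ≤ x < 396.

74

Baby-step giant-step with m = ceil(sqrt(396)) = 20.
Baby table (170^j mod 397 for j=0..19):
  0:1  1:170  2:316  3:125  4:209  5:197  6:142  7:320
  8:11  9:282  10:300  11:184  12:314  13:182  14:371  15:344
  16:121  17:323  18:124  19:39
Giant step factor: 170^(-20) ≡ 10 (mod 397).
Scan 23·10^i mod 397 for i = 0, 1, …:
  i=0: 23   i=1: 230   i=2: 315   i=3: 371
Match at i=3, j=14: x = 3·20 + 14 = 74.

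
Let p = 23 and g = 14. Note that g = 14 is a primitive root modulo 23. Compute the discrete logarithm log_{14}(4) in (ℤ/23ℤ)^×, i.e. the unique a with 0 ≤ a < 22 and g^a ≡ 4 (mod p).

Successive powers of 14 modulo 23:
  14^0=1  14^1=14  14^2=12  14^3=7  14^4=6  14^5=15
  14^6=3  14^7=19  14^8=13  14^9=21  14^10=18  14^11=22
  14^12=9  14^13=11  14^14=16  14^15=17  14^16=8  14^17=20
  14^18=4
So 14^18 ≡ 4 (mod 23), giving a = 18.

18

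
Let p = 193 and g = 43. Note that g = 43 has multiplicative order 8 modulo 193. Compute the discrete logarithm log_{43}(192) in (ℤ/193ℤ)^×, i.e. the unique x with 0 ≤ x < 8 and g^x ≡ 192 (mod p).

4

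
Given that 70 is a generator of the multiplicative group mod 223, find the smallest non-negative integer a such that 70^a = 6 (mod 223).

113

Baby-step giant-step with m = ceil(sqrt(222)) = 15.
Baby table (70^j mod 223 for j=0..14):
  0:1  1:70  2:217  3:26  4:36  5:67  6:7  7:44
  8:181  9:182  10:29  11:23  12:49  13:85  14:152
Giant step factor: 70^(-15) ≡ 108 (mod 223).
Scan 6·108^i mod 223 for i = 0, 1, …:
  i=0: 6   i=1: 202   i=2: 185   i=3: 133
  i=4: 92   i=5: 124   i=6: 12   i=7: 181
Match at i=7, j=8: a = 7·15 + 8 = 113.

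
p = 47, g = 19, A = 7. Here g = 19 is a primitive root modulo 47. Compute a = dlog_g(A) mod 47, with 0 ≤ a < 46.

14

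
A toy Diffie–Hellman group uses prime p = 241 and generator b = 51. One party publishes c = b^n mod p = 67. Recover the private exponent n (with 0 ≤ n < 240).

62

Baby-step giant-step with m = ceil(sqrt(240)) = 16.
Baby table (51^j mod 241 for j=0..15):
  0:1  1:51  2:191  3:101  4:90  5:11  6:79  7:173
  8:147  9:26  10:121  11:146  12:216  13:171  14:45  15:126
Giant step factor: 51^(-16) ≡ 119 (mod 241).
Scan 67·119^i mod 241 for i = 0, 1, …:
  i=0: 67   i=1: 20   i=2: 211   i=3: 45
Match at i=3, j=14: n = 3·16 + 14 = 62.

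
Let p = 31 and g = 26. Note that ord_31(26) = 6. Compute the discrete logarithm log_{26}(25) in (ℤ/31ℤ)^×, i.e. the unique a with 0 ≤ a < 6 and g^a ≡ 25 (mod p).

Successive powers of 26 modulo 31:
  26^0=1  26^1=26  26^2=25
So 26^2 ≡ 25 (mod 31), giving a = 2.

2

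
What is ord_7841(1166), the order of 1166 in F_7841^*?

The order of 1166 must divide p − 1 = 7840 = 2^5 · 5 · 7^2.
Divisors: 1, 2, 4, 5, 7, 8, 10, 14, 16, 20, 28, 32, 35, 40, 49, 56, 70, 80, 98, 112, 140, 160, 196, 224, 245, 280, 392, 490, 560, 784, 980, 1120, 1568, 1960, 3920, 7840.
Check each in increasing order: 1166^1 ≡ 1166;  1166^2 ≡ 3063;  1166^4 ≡ 4133;  1166^5 ≡ 4704;  1166^7 ≡ 4435;  1166^8 ≡ 3991;  1166^10 ≡ 314;  1166^14 ≡ 3997;  1166^16 ≡ 3010;  1166^20 ≡ 4504;  1166^28 ≡ 3892;  1166^32 ≡ 3745;  1166^35 ≡ 2979;  1166^40 ≡ 1349;  1166^49 ≡ 4425;  1166^56 ≡ 6693;  1166^70 ≡ 6270;  1166^80 ≡ 689;  1166^98 ≡ 1648;  1166^112 ≡ 616;  1166^140 ≡ 5967;  1166^160 ≡ 4261;  1166^196 ≡ 2918;  1166^224 ≡ 3088;  1166^245 ≡ 5864;  1166^280 ≡ 6949;  1166^392 ≡ 7239;  1166^490 ≡ 3711;  1166^560 ≡ 3723;  1166^784 ≡ 1718;  1166^980 ≡ 2725;  1166^1120 ≡ 5682;  1166^1568 ≡ 3308;  1166^1960 ≡ 198;  1166^3920 ≡ 7840;  1166^7840 ≡ 1.
Smallest exponent giving 1 is 7840.

7840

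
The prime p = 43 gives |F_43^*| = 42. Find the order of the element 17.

The order of 17 must divide p − 1 = 42 = 2 · 3 · 7.
Divisors: 1, 2, 3, 6, 7, 14, 21, 42.
Check each in increasing order: 17^1 ≡ 17;  17^2 ≡ 31;  17^3 ≡ 11;  17^6 ≡ 35;  17^7 ≡ 36;  17^14 ≡ 6;  17^21 ≡ 1.
Smallest exponent giving 1 is 21.

21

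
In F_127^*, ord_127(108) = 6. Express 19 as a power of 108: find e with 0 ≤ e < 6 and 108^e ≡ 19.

Successive powers of 108 modulo 127:
  108^0=1  108^1=108  108^2=107  108^3=126  108^4=19
So 108^4 ≡ 19 (mod 127), giving e = 4.

4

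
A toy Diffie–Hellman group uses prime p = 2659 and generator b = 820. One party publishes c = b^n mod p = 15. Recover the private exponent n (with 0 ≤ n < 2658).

813

Baby-step giant-step with m = ceil(sqrt(2658)) = 52.
Baby table (820^j mod 2659 for j=0..51):
  0:1  1:820  2:2332  3:419  4:569  5:1255  6:67  7:1760
  8:2022  9:1483  10:897  11:1656  12:1830  13:924  14:2524  15:978
  16:1601  17:1933  18:296  19:751  20:1591  21:1710  22:907  23:1879
  24:1219  25:2455  26:237  27:233  28:2271  29:920  30:1903  31:2286
  32:2584  33:2316  34:594  35:483  36:2528  37:1599  38:293  39:950
  40:2572  41:453  42:1859  43:773  44:1018  45:2493  46:2148  47:1102
  48:2239  49:1270  50:1731  51:2173
Giant step factor: 820^(-52) ≡ 1539 (mod 2659).
Scan 15·1539^i mod 2659 for i = 0, 1, …:
  i=0: 15   i=1: 1813   i=2: 916   i=3: 454
  i=4: 2048   i=5: 957   i=6: 2396   i=7: 2070
  i=8: 248   i=9: 1435     …   i=14: 1147
  i=15: 2316
Match at i=15, j=33: n = 15·52 + 33 = 813.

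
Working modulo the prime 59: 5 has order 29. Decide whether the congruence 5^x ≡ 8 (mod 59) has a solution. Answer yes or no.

no

8 ∈ ⟨5⟩ iff 8^29 ≡ 1 (mod 59), since |⟨5⟩| = 29.
8^29 mod 59 = 58.
Since 58 ≠ 1, 8 does not lie in the subgroup.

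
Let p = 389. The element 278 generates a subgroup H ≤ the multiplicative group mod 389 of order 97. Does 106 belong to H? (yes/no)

106 ∈ ⟨278⟩ iff 106^97 ≡ 1 (mod 389), since |⟨278⟩| = 97.
106^97 mod 389 = 388.
Since 388 ≠ 1, 106 does not lie in the subgroup.

no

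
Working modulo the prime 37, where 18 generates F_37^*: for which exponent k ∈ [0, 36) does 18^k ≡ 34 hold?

28

Successive powers of 18 modulo 37:
  18^0=1  18^1=18  18^2=28  18^3=23  18^4=7  18^5=15
  18^6=11  18^7=13  18^8=12  18^9=31  18^10=3  18^11=17
  18^12=10  18^13=32  18^14=21  18^15=8  18^16=33  18^17=2
  18^18=36  18^19=19  18^20=9  18^21=14  18^22=30  18^23=22
  18^24=26  18^25=24  18^26=25  18^27=6  18^28=34
So 18^28 ≡ 34 (mod 37), giving k = 28.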